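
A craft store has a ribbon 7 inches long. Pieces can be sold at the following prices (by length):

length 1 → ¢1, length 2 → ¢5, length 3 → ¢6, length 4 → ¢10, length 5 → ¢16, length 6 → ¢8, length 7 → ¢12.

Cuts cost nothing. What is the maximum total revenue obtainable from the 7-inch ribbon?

Build r[k] bottom-up: r[k] = max over allowed piece i of (p[i] + r[k−i]).
r[1] = 1
r[2] = max(1+1, 5+0) = 5
r[3] = max(1+5, 5+1, 6+0) = 6
r[4] = max(1+6, 5+5, 6+1, 10+0) = 10
r[5] = max(1+10, 5+6, 6+5, 10+1, 16+0) = 16
r[6] = max(1+16, 5+10, 6+6, 10+5, 16+1, 8+0) = 17
r[7] = max(1+17, 5+16, 6+10, …, 8+1, 12+0) = 21
One optimal cutting: 5 + 2 → ¢16 + ¢5 = ¢21.

21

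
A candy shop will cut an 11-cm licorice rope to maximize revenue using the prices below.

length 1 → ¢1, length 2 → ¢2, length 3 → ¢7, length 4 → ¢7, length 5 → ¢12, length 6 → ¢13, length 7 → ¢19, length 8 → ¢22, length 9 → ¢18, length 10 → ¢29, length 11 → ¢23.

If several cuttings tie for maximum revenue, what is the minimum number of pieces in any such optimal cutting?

2

Consider every possible first cut. r[k] is the best of p[i]+r[k−i] over all sellable i≤k.
r[1] = 1
r[2] = max(1+1, 2+0) = 2
r[3] = max(1+2, 2+1, 7+0) = 7
r[4] = max(1+7, 2+2, 7+1, 7+0) = 8
r[5] = max(1+8, 2+7, 7+2, 7+1, 12+0) = 12
r[6] = max(1+12, 2+8, 7+7, 7+2, 12+1, 13+0) = 14
r[7] = max(1+14, 2+12, 7+8, …, 13+1, 19+0) = 19
r[8] = max(1+19, 2+14, 7+12, …, 19+1, 22+0) = 22
r[9] = max(1+22, 2+19, 7+14, …, 22+1, 18+0) = 23
r[10] = max(1+23, 2+22, 7+19, …, 18+1, 29+0) = 29
r[11] = max(1+29, 2+23, 7+22, …, 29+1, 23+0) = 30
Maximum revenue is ¢30.
Now minimize piece count subject to staying optimal: for each k, pieces[k] = 1 + min over i with p[i]+r[k−i]=r[k] of pieces[k−i].
pieces[8] = 1
pieces[9] = 2
pieces[10] = 1
pieces[11] = 2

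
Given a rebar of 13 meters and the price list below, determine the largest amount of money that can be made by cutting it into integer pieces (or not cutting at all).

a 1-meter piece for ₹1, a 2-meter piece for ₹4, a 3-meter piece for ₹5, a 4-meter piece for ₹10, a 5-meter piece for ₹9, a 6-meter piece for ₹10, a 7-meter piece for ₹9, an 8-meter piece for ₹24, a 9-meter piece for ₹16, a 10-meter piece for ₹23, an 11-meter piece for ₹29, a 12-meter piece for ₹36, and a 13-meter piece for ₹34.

37

Build R[k] bottom-up: R[k] = max over allowed piece i of (p[i] + R[k−i]).
R[1] = 1
R[2] = 4
R[3] = 5  (first piece 1, then R[2]=4)
R[4] = 10
R[5] = 11  (first piece 1, then R[4]=10)
R[6] = 14  (first piece 2, then R[4]=10)
R[7] = 15  (first piece 1, then R[6]=14)
R[8] = 24
R[9] = 25  (first piece 1, then R[8]=24)
R[10] = 28  (first piece 2, then R[8]=24)
R[11] = 29  (first piece 1, then R[10]=28)
R[12] = 36
R[13] = 37  (first piece 1, then R[12]=36)
One optimal cutting: 12 + 1 → ₹36 + ₹1 = ₹37.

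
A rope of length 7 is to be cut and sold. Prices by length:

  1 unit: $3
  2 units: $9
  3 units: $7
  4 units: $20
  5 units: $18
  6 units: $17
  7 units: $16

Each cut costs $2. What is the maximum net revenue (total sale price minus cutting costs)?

28

Consider every possible first cut. net[k] is the best of p[i]+net[k−i] over all sellable i≤k, charging 2 whenever i<k.
net[1] = 3
net[2] = max(3+3-2, 9+0) = 9
net[3] = max(3+9-2, 9+3-2, 7+0) = 10
net[4] = max(3+10-2, 9+9-2, 7+3-2, 20+0) = 20
net[5] = max(3+20-2, 9+10-2, 7+9-2, 20+3-2, 18+0) = 21
net[6] = max(3+21-2, 9+20-2, 7+10-2, 20+9-2, 18+3-2, 17+0) = 27
net[7] = max(3+27-2, 9+21-2, 7+20-2, …, 17+3-2, 16+0) = 28
One optimal plan: pieces 4 + 2 + 1 (2 cuts) → $32 − $4 = $28.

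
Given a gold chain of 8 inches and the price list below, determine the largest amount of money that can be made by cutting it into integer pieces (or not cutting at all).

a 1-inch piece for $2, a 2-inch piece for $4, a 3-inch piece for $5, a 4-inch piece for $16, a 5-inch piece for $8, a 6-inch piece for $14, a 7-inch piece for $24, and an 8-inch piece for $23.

Consider every possible first cut. v[k] is the best of p[i]+v[k−i] over all sellable i≤k.
v[1] = 2
v[2] = 4  (first piece 1, then v[1]=2)
v[3] = 6  (first piece 1, then v[2]=4)
v[4] = 16
v[5] = 18  (first piece 1, then v[4]=16)
v[6] = 20  (first piece 1, then v[5]=18)
v[7] = 24
v[8] = 32  (first piece 4, then v[4]=16)
One optimal cutting: 4 + 4 → $16 + $16 = $32.

32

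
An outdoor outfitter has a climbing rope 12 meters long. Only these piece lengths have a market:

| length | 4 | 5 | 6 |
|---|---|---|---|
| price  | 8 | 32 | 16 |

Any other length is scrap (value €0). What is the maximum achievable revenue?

Build f[k] bottom-up: f[k] = max over allowed piece i of (p[i] + f[k−i]).
f[1] = 0
f[2] = 0
f[3] = 0
f[4] = 8
f[5] = max(8+0, 32+0) = 32
f[6] = max(8+0, 32+0, 16+0) = 32
f[7] = max(8+0, 32+0, 16+0) = 32
f[8] = max(8+8, 32+0, 16+0) = 32
f[9] = max(8+32, 32+8, 16+0) = 40
f[10] = max(8+32, 32+32, 16+8) = 64
f[11] = max(8+32, 32+32, 16+32) = 64
f[12] = max(8+32, 32+32, 16+32) = 64
One optimal cutting: pieces 5 + 5 with 2 meters of scrap → €64.

64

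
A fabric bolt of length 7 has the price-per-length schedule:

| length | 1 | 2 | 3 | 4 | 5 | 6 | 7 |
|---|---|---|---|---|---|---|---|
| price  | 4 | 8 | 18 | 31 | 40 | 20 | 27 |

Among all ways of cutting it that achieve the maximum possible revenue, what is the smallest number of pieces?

Consider every possible first cut. r[k] is the best of p[i]+r[k−i] over all sellable i≤k.
r[1] = 4
r[2] = max(4+4, 8+0) = 8
r[3] = max(4+8, 8+4, 18+0) = 18
r[4] = max(4+18, 8+8, 18+4, 31+0) = 31
r[5] = max(4+31, 8+18, 18+8, 31+4, 40+0) = 40
r[6] = max(4+40, 8+31, 18+18, 31+8, 40+4, 20+0) = 44
r[7] = max(4+44, 8+40, 18+31, …, 20+4, 27+0) = 49
Maximum revenue is $49.
Now minimize piece count subject to staying optimal: for each k, pieces[k] = 1 + min over i with p[i]+r[k−i]=r[k] of pieces[k−i].
pieces[4] = 1
pieces[5] = 1
pieces[6] = 2
pieces[7] = 2

2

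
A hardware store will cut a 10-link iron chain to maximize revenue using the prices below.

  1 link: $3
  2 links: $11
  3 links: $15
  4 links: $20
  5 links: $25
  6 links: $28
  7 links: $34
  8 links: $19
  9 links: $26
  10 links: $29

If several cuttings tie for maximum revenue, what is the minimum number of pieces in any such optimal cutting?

5

Consider every possible first cut. r[k] is the best of p[i]+r[k−i] over all sellable i≤k.
r[1] = 3
r[2] = 11
r[3] = 15
r[4] = 22  (first piece 2, then r[2]=11)
r[5] = 26  (first piece 2, then r[3]=15)
r[6] = 33  (first piece 2, then r[4]=22)
r[7] = 37  (first piece 2, then r[5]=26)
r[8] = 44  (first piece 2, then r[6]=33)
r[9] = 48  (first piece 2, then r[7]=37)
r[10] = 55  (first piece 2, then r[8]=44)
Maximum revenue is $55.
Now minimize piece count subject to staying optimal: for each k, pieces[k] = 1 + min over i with p[i]+r[k−i]=r[k] of pieces[k−i].
pieces[7] = 3
pieces[8] = 4
pieces[9] = 4
pieces[10] = 5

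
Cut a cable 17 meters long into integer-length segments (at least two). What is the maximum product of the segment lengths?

Let P[k] be the best product for length k (with at least one cut). For each first piece i, the rest contributes max(k−i, P[k−i]).
P[2] = 1*max(1,0) = 1*1 = 1
P[3] = 1*max(2,1) = 1*2 = 2
P[4] = 2*max(2,1) = 2*2 = 4
P[5] = 2*max(3,2) = 2*3 = 6
P[6] = 3*max(3,2) = 3*3 = 9
P[7] = 2*max(5,6) = 2*6 = 12
P[8] = 2*max(6,9) = 2*9 = 18
P[9] = 3*max(6,9) = 3*9 = 27
P[10] = 2*max(8,18) = 2*18 = 36
P[11] = 2*max(9,27) = 2*27 = 54
P[12] = 3*max(9,27) = 3*27 = 81
P[13] = 2*max(11,54) = 2*54 = 108
P[14] = 2*max(12,81) = 2*81 = 162
P[15] = 3*max(12,81) = 3*81 = 243
P[16] = 2*max(14,162) = 2*162 = 324
P[17] = 2*max(15,243) = 2*243 = 486
One optimal split: 3 + 3 + 3 + 3 + 3 + 2; product 3*3*3*3*3*2 = 486.

486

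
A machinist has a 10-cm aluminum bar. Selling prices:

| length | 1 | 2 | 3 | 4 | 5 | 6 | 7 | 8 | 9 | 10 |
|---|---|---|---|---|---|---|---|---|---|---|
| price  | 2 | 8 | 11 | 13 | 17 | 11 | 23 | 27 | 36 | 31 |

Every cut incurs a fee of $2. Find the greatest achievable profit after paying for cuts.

Let net[k] be the best obtainable value from length k. For each k, try every first piece i and keep the best of price[i] + net[k−i] minus the 2 cut fee when i<k.
net[1] = 2
net[2] = max(2+2-2, 8+0) = 8
net[3] = max(2+8-2, 8+2-2, 11+0) = 11
net[4] = max(2+11-2, 8+8-2, 11+2-2, 13+0) = 14
net[5] = max(2+14-2, 8+11-2, 11+8-2, 13+2-2, 17+0) = 17
net[6] = max(2+17-2, 8+14-2, 11+11-2, 13+8-2, 17+2-2, 11+0) = 20
net[7] = max(2+20-2, 8+17-2, 11+14-2, …, 11+2-2, 23+0) = 23
net[8] = max(2+23-2, 8+20-2, 11+17-2, …, 23+2-2, 27+0) = 27
net[9] = max(2+27-2, 8+23-2, 11+20-2, …, 27+2-2, 36+0) = 36
net[10] = max(2+36-2, 8+27-2, 11+23-2, …, 36+2-2, 31+0) = 36
One optimal plan: pieces 9 + 1 (1 cut) → $38 − $2 = $36.

36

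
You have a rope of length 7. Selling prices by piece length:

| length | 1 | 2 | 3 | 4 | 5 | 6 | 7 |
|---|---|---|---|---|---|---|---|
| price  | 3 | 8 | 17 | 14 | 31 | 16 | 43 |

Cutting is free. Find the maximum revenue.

43

Consider every possible first cut. R[k] is the best of p[i]+R[k−i] over all sellable i≤k.
R[1] = 3
R[2] = 8
R[3] = 17
R[4] = 20  (first piece 1, then R[3]=17)
R[5] = 31
R[6] = 34  (first piece 1, then R[5]=31)
R[7] = 43
Best is to sell the whole 7-unit piece uncut for 43.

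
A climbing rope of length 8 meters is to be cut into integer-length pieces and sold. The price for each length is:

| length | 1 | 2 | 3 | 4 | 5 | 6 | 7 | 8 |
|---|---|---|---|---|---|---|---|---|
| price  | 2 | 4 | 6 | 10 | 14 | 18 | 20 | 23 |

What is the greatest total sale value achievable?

Build R[k] bottom-up: R[k] = max over allowed piece i of (p[i] + R[k−i]).
R[1] = 2
R[2] = 4  (first piece 1, then R[1]=2)
R[3] = 6  (first piece 1, then R[2]=4)
R[4] = 10
R[5] = 14
R[6] = 18
R[7] = 20  (first piece 1, then R[6]=18)
R[8] = 23
Best is to sell the whole 8-meter piece uncut for €23.

23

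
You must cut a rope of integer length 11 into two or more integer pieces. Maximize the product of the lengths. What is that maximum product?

Let f[k] be the best product for length k (with at least one cut). For each first piece i, the rest contributes max(k−i, f[k−i]).
f[2] = 1*max(1,0) = 1*1 = 1
f[3] = 1*max(2,1) = 1*2 = 2
f[4] = 2*max(2,1) = 2*2 = 4
f[5] = 2*max(3,2) = 2*3 = 6
f[6] = 3*max(3,2) = 3*3 = 9
f[7] = 2*max(5,6) = 2*6 = 12
f[8] = 2*max(6,9) = 2*9 = 18
f[9] = 3*max(6,9) = 3*9 = 27
f[10] = 2*max(8,18) = 2*18 = 36
f[11] = 2*max(9,27) = 2*27 = 54
One optimal split: 3 + 3 + 3 + 2; product 3*3*3*2 = 54.

54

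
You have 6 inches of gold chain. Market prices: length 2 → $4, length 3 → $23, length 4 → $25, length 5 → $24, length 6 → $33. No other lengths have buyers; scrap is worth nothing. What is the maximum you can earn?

46

Consider every possible first cut. r[k] is the best of p[i]+r[k−i] over all sellable i≤k.
r[1] = 0
r[2] = 4
r[3] = max(4+0, 23+0) = 23
r[4] = max(4+4, 23+0, 25+0) = 25
r[5] = max(4+23, 23+4, 25+0, 24+0) = 27
r[6] = max(4+25, 23+23, 25+4, 24+0, 33+0) = 46
One optimal cutting: 3 + 3 → $46.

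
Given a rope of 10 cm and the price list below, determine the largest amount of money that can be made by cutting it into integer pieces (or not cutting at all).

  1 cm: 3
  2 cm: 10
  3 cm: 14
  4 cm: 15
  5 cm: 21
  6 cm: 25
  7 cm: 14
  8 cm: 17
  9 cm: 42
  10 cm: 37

Let r[k] be the best obtainable value from length k. For each k, try every first piece i and keep the best of price[i] + r[k−i].
r[1] = 3
r[2] = max(3+3, 10+0) = 10
r[3] = max(3+10, 10+3, 14+0) = 14
r[4] = max(3+14, 10+10, 14+3, 15+0) = 20
r[5] = max(3+20, 10+14, 14+10, 15+3, 21+0) = 24
r[6] = max(3+24, 10+20, 14+14, 15+10, 21+3, 25+0) = 30
r[7] = max(3+30, 10+24, 14+20, …, 25+3, 14+0) = 34
r[8] = max(3+34, 10+30, 14+24, …, 14+3, 17+0) = 40
r[9] = max(3+40, 10+34, 14+30, …, 17+3, 42+0) = 44
r[10] = max(3+44, 10+40, 14+34, …, 42+3, 37+0) = 50
One optimal cutting: 2 + 2 + 2 + 2 + 2 → 10 + 10 + 10 + 10 + 10 = 50.

50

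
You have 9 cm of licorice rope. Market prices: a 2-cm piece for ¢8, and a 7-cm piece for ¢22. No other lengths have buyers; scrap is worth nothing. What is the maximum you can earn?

32

Build r[k] bottom-up: r[k] = max over allowed piece i of (p[i] + r[k−i]).
r[1] = 0
r[2] = 8
r[3] = 8
r[4] = 16  (first piece 2, then r[2]=8)
r[5] = 16
r[6] = 24  (first piece 2, then r[4]=16)
r[7] = max(8+16, 22+0) = 24
r[8] = max(8+24, 22+0) = 32
r[9] = max(8+24, 22+8) = 32
One optimal cutting: pieces 2 + 2 + 2 + 2 with 1 cm of scrap → ¢32.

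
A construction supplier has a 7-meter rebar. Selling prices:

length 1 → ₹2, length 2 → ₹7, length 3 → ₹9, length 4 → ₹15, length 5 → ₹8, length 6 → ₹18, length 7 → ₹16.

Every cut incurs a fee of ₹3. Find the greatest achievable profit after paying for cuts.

Build net[k] bottom-up: net[k] = max over allowed piece i of (p[i] + net[k−i]) − 3 per cut.
net[1] = 2
net[2] = max(2+2-3, 7+0) = 7
net[3] = max(2+7-3, 7+2-3, 9+0) = 9
net[4] = max(2+9-3, 7+7-3, 9+2-3, 15+0) = 15
net[5] = max(2+15-3, 7+9-3, 9+7-3, 15+2-3, 8+0) = 14
net[6] = max(2+14-3, 7+15-3, 9+9-3, 15+7-3, 8+2-3, 18+0) = 19
net[7] = max(2+19-3, 7+14-3, 9+15-3, …, 18+2-3, 16+0) = 21
One optimal plan: pieces 4 + 3 (1 cut) → ₹24 − ₹3 = ₹21.

21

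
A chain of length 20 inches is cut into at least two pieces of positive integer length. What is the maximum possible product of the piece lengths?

1458

Let prod[k] be the best product for length k (with at least one cut). For each first piece i, the rest contributes max(k−i, prod[k−i]).
prod[2] = 1×max(1,0) = 1×1 = 1
prod[3] = max(1×2, 2×1) = 2
prod[4] = max(1×3, 2×2, 3×1) = 4
prod[5] = max(1×4, 2×3, 3×2, 4×1) = 6
prod[6] = max(1×6, 2×4, 3×3, 4×2, 5×1) = 9
prod[7] = max(1×9, 2×6, 3×4, 4×3, 5×2, 6×1) = 12
prod[8] = max(1×12, 2×9, 3×6, …, 6×2, 7×1) = 18
prod[9] = max(1×18, 2×12, 3×9, …, 7×2, 8×1) = 27
prod[10] = max(1×27, 2×18, 3×12, …, 8×2, 9×1) = 36
prod[11] = max(1×36, 2×27, 3×18, …, 9×2, 10×1) = 54
prod[12] = max(1×54, 2×36, 3×27, …, 10×2, 11×1) = 81
prod[13] = max(1×81, 2×54, 3×36, …, 11×2, 12×1) = 108
prod[14] = max(1×108, 2×81, 3×54, …, 12×2, 13×1) = 162
prod[15] = max(1×162, 2×108, 3×81, …, 13×2, 14×1) = 243
prod[16] = max(1×243, 2×162, 3×108, …, 14×2, 15×1) = 324
prod[17] = max(1×324, 2×243, 3×162, …, 15×2, 16×1) = 486
prod[18] = max(1×486, 2×324, 3×243, …, 16×2, 17×1) = 729
prod[19] = max(1×729, 2×486, 3×324, …, 17×2, 18×1) = 972
prod[20] = max(1×972, 2×729, 3×486, …, 18×2, 19×1) = 1458
One optimal split: 3 + 3 + 3 + 3 + 3 + 3 + 2; product 3×3×3×3×3×3×2 = 1458.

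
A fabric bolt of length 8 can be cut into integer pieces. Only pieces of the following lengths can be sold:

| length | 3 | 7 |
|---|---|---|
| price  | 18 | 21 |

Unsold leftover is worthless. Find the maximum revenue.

36

Consider every possible first cut. r[k] is the best of p[i]+r[k−i] over all sellable i≤k.
r[1] = 0
r[2] = 0
r[3] = 18
r[4] = 18
r[5] = 18
r[6] = 36  (first piece 3, then r[3]=18)
r[7] = 36
r[8] = 36
One optimal cutting: pieces 3 + 3 with 2 yards of scrap → $36.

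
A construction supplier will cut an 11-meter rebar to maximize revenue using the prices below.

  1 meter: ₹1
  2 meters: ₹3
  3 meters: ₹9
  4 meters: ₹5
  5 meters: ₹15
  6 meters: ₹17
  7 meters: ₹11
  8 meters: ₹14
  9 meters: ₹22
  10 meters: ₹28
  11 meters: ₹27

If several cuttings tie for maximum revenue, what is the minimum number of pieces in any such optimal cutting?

3

Let r[k] be the best obtainable value from length k. For each k, try every first piece i and keep the best of price[i] + r[k−i].
r[1] = 1
r[2] = 3
r[3] = 9
r[4] = 10  (first piece 1, then r[3]=9)
r[5] = 15
r[6] = 18  (first piece 3, then r[3]=9)
r[7] = 19  (first piece 1, then r[6]=18)
r[8] = 24  (first piece 3, then r[5]=15)
r[9] = 27  (first piece 3, then r[6]=18)
r[10] = 30  (first piece 5, then r[5]=15)
r[11] = 33  (first piece 3, then r[8]=24)
Maximum revenue is ₹33.
Now minimize piece count subject to staying optimal: for each k, pieces[k] = 1 + min over i with p[i]+r[k−i]=r[k] of pieces[k−i].
pieces[8] = 2
pieces[9] = 3
pieces[10] = 2
pieces[11] = 3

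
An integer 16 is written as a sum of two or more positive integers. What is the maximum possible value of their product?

Define P[k] = max over 1≤i<k of i · max(k−i, P[k−i]); the inner max lets the remainder stay uncut if that's better.
P[2] = 1*max(1,0) = 1*1 = 1
P[3] = max(1*2, 2*1) = 2
P[4] = max(1*3, 2*2, 3*1) = 4
P[5] = max(1*4, 2*3, 3*2, 4*1) = 6
P[6] = max(1*6, 2*4, 3*3, 4*2, 5*1) = 9
P[7] = max(1*9, 2*6, 3*4, 4*3, 5*2, 6*1) = 12
P[8] = max(1*12, 2*9, 3*6, …, 6*2, 7*1) = 18
P[9] = max(1*18, 2*12, 3*9, …, 7*2, 8*1) = 27
P[10] = max(1*27, 2*18, 3*12, …, 8*2, 9*1) = 36
P[11] = max(1*36, 2*27, 3*18, …, 9*2, 10*1) = 54
P[12] = max(1*54, 2*36, 3*27, …, 10*2, 11*1) = 81
P[13] = max(1*81, 2*54, 3*36, …, 11*2, 12*1) = 108
P[14] = max(1*108, 2*81, 3*54, …, 12*2, 13*1) = 162
P[15] = max(1*162, 2*108, 3*81, …, 13*2, 14*1) = 243
P[16] = max(1*243, 2*162, 3*108, …, 14*2, 15*1) = 324
One optimal split: 3 + 3 + 3 + 3 + 2 + 2; product 3*3*3*3*2*2 = 324.

324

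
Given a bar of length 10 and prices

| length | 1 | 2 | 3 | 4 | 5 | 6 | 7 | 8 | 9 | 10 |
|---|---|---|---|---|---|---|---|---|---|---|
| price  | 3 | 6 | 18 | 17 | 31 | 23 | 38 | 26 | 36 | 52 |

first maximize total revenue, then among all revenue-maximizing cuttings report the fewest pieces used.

Consider every possible first cut. r[k] is the best of p[i]+r[k−i] over all sellable i≤k.
r[1] = 3
r[2] = max(3+3, 6+0) = 6
r[3] = max(3+6, 6+3, 18+0) = 18
r[4] = max(3+18, 6+6, 18+3, 17+0) = 21
r[5] = max(3+21, 6+18, 18+6, 17+3, 31+0) = 31
r[6] = max(3+31, 6+21, 18+18, 17+6, 31+3, 23+0) = 36
r[7] = max(3+36, 6+31, 18+21, …, 23+3, 38+0) = 39
r[8] = max(3+39, 6+36, 18+31, …, 38+3, 26+0) = 49
r[9] = max(3+49, 6+39, 18+36, …, 26+3, 36+0) = 54
r[10] = max(3+54, 6+49, 18+39, …, 36+3, 52+0) = 62
Maximum revenue is €62.
Now minimize piece count subject to staying optimal: for each k, pieces[k] = 1 + min over i with p[i]+r[k−i]=r[k] of pieces[k−i].
pieces[7] = 3
pieces[8] = 2
pieces[9] = 3
pieces[10] = 2

2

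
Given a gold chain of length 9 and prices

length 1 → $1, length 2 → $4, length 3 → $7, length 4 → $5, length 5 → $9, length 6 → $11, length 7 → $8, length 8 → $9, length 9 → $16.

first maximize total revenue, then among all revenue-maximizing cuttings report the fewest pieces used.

3

Consider every possible first cut. r[k] is the best of p[i]+r[k−i] over all sellable i≤k.
r[1] = 1
r[2] = max(1+1, 4+0) = 4
r[3] = max(1+4, 4+1, 7+0) = 7
r[4] = max(1+7, 4+4, 7+1, 5+0) = 8
r[5] = max(1+8, 4+7, 7+4, 5+1, 9+0) = 11
r[6] = max(1+11, 4+8, 7+7, 5+4, 9+1, 11+0) = 14
r[7] = max(1+14, 4+11, 7+8, …, 11+1, 8+0) = 15
r[8] = max(1+15, 4+14, 7+11, …, 8+1, 9+0) = 18
r[9] = max(1+18, 4+15, 7+14, …, 9+1, 16+0) = 21
Maximum revenue is $21.
Now minimize piece count subject to staying optimal: for each k, pieces[k] = 1 + min over i with p[i]+r[k−i]=r[k] of pieces[k−i].
pieces[6] = 2
pieces[7] = 3
pieces[8] = 3
pieces[9] = 3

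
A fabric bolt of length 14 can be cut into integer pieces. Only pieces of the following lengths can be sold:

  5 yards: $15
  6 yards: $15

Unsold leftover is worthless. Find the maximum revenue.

30

Consider every possible first cut. r[k] is the best of p[i]+r[k−i] over all sellable i≤k.
r[1] = 0
r[2] = 0
r[3] = 0
r[4] = 0
r[5] = 15
r[6] = max(15+0, 15+0) = 15
r[7] = max(15+0, 15+0) = 15
r[8] = max(15+0, 15+0) = 15
r[9] = max(15+0, 15+0) = 15
r[10] = max(15+15, 15+0) = 30
r[11] = max(15+15, 15+15) = 30
r[12] = max(15+15, 15+15) = 30
r[13] = max(15+15, 15+15) = 30
r[14] = max(15+15, 15+15) = 30
One optimal cutting: pieces 5 + 5 with 4 yards of scrap → $30.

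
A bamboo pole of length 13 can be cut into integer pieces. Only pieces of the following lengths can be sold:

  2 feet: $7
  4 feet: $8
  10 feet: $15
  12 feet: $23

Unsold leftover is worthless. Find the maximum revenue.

42

Let best[k] be the best obtainable value from length k. For each k, try every first piece i and keep the best of price[i] + best[k−i].
best[1] = 0
best[2] = 7
best[3] = 7
best[4] = 14  (first piece 2, then best[2]=7)
best[5] = 14
best[6] = 21  (first piece 2, then best[4]=14)
best[7] = 21
best[8] = 28  (first piece 2, then best[6]=21)
best[9] = 28
best[10] = 35  (first piece 2, then best[8]=28)
best[11] = 35
best[12] = 42  (first piece 2, then best[10]=35)
best[13] = 42
One optimal cutting: pieces 2 + 2 + 2 + 2 + 2 + 2 with 1 foot of scrap → $42.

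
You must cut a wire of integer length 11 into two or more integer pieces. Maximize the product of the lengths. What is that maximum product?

Fill P[k] for k=2..11: at each k try every first piece i and multiply by the better of (k−i) uncut or P[k−i].
P[2] = 1·max(1,0) = 1·1 = 1
P[3] = max(1·2, 2·1) = 2
P[4] = max(1·3, 2·2, 3·1) = 4
P[5] = max(1·4, 2·3, 3·2, 4·1) = 6
P[6] = max(1·6, 2·4, 3·3, 4·2, 5·1) = 9
P[7] = max(1·9, 2·6, 3·4, 4·3, 5·2, 6·1) = 12
P[8] = max(1·12, 2·9, 3·6, …, 6·2, 7·1) = 18
P[9] = max(1·18, 2·12, 3·9, …, 7·2, 8·1) = 27
P[10] = max(1·27, 2·18, 3·12, …, 8·2, 9·1) = 36
P[11] = max(1·36, 2·27, 3·18, …, 9·2, 10·1) = 54
One optimal split: 3 + 3 + 3 + 2; product 3·3·3·2 = 54.

54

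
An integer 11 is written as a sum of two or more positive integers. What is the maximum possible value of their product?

Fill g[k] for k=2..11: at each k try every first piece i and multiply by the better of (k−i) uncut or g[k−i].
g[2] = 1·max(1,0) = 1·1 = 1
g[3] = max(1·2, 2·1) = 2
g[4] = max(1·3, 2·2, 3·1) = 4
g[5] = max(1·4, 2·3, 3·2, 4·1) = 6
g[6] = max(1·6, 2·4, 3·3, 4·2, 5·1) = 9
g[7] = max(1·9, 2·6, 3·4, 4·3, 5·2, 6·1) = 12
g[8] = max(1·12, 2·9, 3·6, …, 6·2, 7·1) = 18
g[9] = max(1·18, 2·12, 3·9, …, 7·2, 8·1) = 27
g[10] = max(1·27, 2·18, 3·12, …, 8·2, 9·1) = 36
g[11] = max(1·36, 2·27, 3·18, …, 9·2, 10·1) = 54
One optimal split: 3 + 3 + 3 + 2; product 3·3·3·2 = 54.

54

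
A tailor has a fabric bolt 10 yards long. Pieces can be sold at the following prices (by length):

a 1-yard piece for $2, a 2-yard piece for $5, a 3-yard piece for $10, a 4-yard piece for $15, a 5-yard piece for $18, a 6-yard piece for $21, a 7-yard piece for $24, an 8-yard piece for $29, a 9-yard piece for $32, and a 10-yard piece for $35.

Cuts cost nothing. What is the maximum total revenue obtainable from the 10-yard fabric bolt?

Consider every possible first cut. best[k] is the best of p[i]+best[k−i] over all sellable i≤k.
best[1] = 2
best[2] = max(2+2, 5+0) = 5
best[3] = max(2+5, 5+2, 10+0) = 10
best[4] = max(2+10, 5+5, 10+2, 15+0) = 15
best[5] = max(2+15, 5+10, 10+5, 15+2, 18+0) = 18
best[6] = max(2+18, 5+15, 10+10, 15+5, 18+2, 21+0) = 21
best[7] = max(2+21, 5+18, 10+15, …, 21+2, 24+0) = 25
best[8] = max(2+25, 5+21, 10+18, …, 24+2, 29+0) = 30
best[9] = max(2+30, 5+25, 10+21, …, 29+2, 32+0) = 33
best[10] = max(2+33, 5+30, 10+25, …, 32+2, 35+0) = 36
One optimal cutting: 6 + 4 → $21 + $15 = $36.

36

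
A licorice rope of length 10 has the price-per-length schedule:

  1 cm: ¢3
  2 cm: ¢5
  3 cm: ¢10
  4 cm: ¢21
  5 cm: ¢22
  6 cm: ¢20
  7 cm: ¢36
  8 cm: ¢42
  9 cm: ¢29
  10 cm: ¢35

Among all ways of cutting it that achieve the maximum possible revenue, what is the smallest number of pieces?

Let r[k] be the best obtainable value from length k. For each k, try every first piece i and keep the best of price[i] + r[k−i].
r[1] = 3
r[2] = 6  (first piece 1, then r[1]=3)
r[3] = 10
r[4] = 21
r[5] = 24  (first piece 1, then r[4]=21)
r[6] = 27  (first piece 1, then r[5]=24)
r[7] = 36
r[8] = 42  (first piece 4, then r[4]=21)
r[9] = 45  (first piece 1, then r[8]=42)
r[10] = 48  (first piece 1, then r[9]=45)
Maximum revenue is ¢48.
Now minimize piece count subject to staying optimal: for each k, pieces[k] = 1 + min over i with p[i]+r[k−i]=r[k] of pieces[k−i].
pieces[7] = 1
pieces[8] = 1
pieces[9] = 2
pieces[10] = 3

3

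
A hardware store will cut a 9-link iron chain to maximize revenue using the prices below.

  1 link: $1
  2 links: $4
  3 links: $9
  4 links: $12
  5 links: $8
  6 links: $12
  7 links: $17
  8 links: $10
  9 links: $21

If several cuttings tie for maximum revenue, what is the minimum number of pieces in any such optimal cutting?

Build r[k] bottom-up: r[k] = max over allowed piece i of (p[i] + r[k−i]).
r[1] = 1
r[2] = 4
r[3] = 9
r[4] = 12
r[5] = 13  (first piece 1, then r[4]=12)
r[6] = 18  (first piece 3, then r[3]=9)
r[7] = 21  (first piece 3, then r[4]=12)
r[8] = 24  (first piece 4, then r[4]=12)
r[9] = 27  (first piece 3, then r[6]=18)
Maximum revenue is $27.
Now minimize piece count subject to staying optimal: for each k, pieces[k] = 1 + min over i with p[i]+r[k−i]=r[k] of pieces[k−i].
pieces[6] = 2
pieces[7] = 2
pieces[8] = 2
pieces[9] = 3

3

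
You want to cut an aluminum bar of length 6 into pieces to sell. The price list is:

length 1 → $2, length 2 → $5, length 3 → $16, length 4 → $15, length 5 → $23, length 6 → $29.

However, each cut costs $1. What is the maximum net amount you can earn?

31

Consider every possible first cut. r[k] is the best of p[i]+r[k−i] over all sellable i≤k, charging 1 whenever i<k.
r[1] = 2
r[2] = max(2+2-1, 5+0) = 5
r[3] = max(2+5-1, 5+2-1, 16+0) = 16
r[4] = max(2+16-1, 5+5-1, 16+2-1, 15+0) = 17
r[5] = max(2+17-1, 5+16-1, 16+5-1, 15+2-1, 23+0) = 23
r[6] = max(2+23-1, 5+17-1, 16+16-1, 15+5-1, 23+2-1, 29+0) = 31
One optimal plan: pieces 3 + 3 (1 cut) → $32 − $1 = $31.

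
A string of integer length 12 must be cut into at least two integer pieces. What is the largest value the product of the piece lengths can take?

81

Let g[k] be the best product for length k (with at least one cut). For each first piece i, the rest contributes max(k−i, g[k−i]).
g[2] = 1×max(1,0) = 1×1 = 1
g[3] = max(1×2, 2×1) = 2
g[4] = max(1×3, 2×2, 3×1) = 4
g[5] = max(1×4, 2×3, 3×2, 4×1) = 6
g[6] = max(1×6, 2×4, 3×3, 4×2, 5×1) = 9
g[7] = max(1×9, 2×6, 3×4, 4×3, 5×2, 6×1) = 12
g[8] = max(1×12, 2×9, 3×6, …, 6×2, 7×1) = 18
g[9] = max(1×18, 2×12, 3×9, …, 7×2, 8×1) = 27
g[10] = max(1×27, 2×18, 3×12, …, 8×2, 9×1) = 36
g[11] = max(1×36, 2×27, 3×18, …, 9×2, 10×1) = 54
g[12] = max(1×54, 2×36, 3×27, …, 10×2, 11×1) = 81
One optimal split: 3 + 3 + 3 + 3; product 3×3×3×3 = 81.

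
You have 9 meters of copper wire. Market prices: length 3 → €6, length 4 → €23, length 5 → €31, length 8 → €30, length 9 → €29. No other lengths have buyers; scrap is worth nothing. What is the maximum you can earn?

54

Let r[k] be the best obtainable value from length k. For each k, try every first piece i and keep the best of price[i] + r[k−i].
r[1] = 0
r[2] = 0
r[3] = 6
r[4] = max(6+0, 23+0) = 23
r[5] = max(6+0, 23+0, 31+0) = 31
r[6] = max(6+6, 23+0, 31+0) = 31
r[7] = max(6+23, 23+6, 31+0) = 31
r[8] = max(6+31, 23+23, 31+6, 30+0) = 46
r[9] = max(6+31, 23+31, 31+23, 30+0, 29+0) = 54
One optimal cutting: 5 + 4 → €54.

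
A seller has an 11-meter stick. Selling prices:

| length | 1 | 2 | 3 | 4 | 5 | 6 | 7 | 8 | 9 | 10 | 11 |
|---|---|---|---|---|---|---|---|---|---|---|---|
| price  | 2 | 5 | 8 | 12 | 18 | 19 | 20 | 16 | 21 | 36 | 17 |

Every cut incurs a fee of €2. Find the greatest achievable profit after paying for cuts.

36

Build net[k] bottom-up: net[k] = max over allowed piece i of (p[i] + net[k−i]) − 2 per cut.
net[1] = 2
net[2] = max(2+2-2, 5+0) = 5
net[3] = max(2+5-2, 5+2-2, 8+0) = 8
net[4] = max(2+8-2, 5+5-2, 8+2-2, 12+0) = 12
net[5] = max(2+12-2, 5+8-2, 8+5-2, 12+2-2, 18+0) = 18
net[6] = max(2+18-2, 5+12-2, 8+8-2, 12+5-2, 18+2-2, 19+0) = 19
net[7] = max(2+19-2, 5+18-2, 8+12-2, …, 19+2-2, 20+0) = 21
net[8] = max(2+21-2, 5+19-2, 8+18-2, …, 20+2-2, 16+0) = 24
net[9] = max(2+24-2, 5+21-2, 8+19-2, …, 16+2-2, 21+0) = 28
net[10] = max(2+28-2, 5+24-2, 8+21-2, …, 21+2-2, 36+0) = 36
net[11] = max(2+36-2, 5+28-2, 8+24-2, …, 36+2-2, 17+0) = 36
One optimal plan: pieces 10 + 1 (1 cut) → €38 − €2 = €36.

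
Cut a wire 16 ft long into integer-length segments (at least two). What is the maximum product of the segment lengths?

324

Fill m[k] for k=2..16: at each k try every first piece i and multiply by the better of (k−i) uncut or m[k−i].
m[2] = 1×max(1,0) = 1×1 = 1
m[3] = max(1×2, 2×1) = 2
m[4] = max(1×3, 2×2, 3×1) = 4
m[5] = max(1×4, 2×3, 3×2, 4×1) = 6
m[6] = max(1×6, 2×4, 3×3, 4×2, 5×1) = 9
m[7] = max(1×9, 2×6, 3×4, 4×3, 5×2, 6×1) = 12
m[8] = max(1×12, 2×9, 3×6, …, 6×2, 7×1) = 18
m[9] = max(1×18, 2×12, 3×9, …, 7×2, 8×1) = 27
m[10] = max(1×27, 2×18, 3×12, …, 8×2, 9×1) = 36
m[11] = max(1×36, 2×27, 3×18, …, 9×2, 10×1) = 54
m[12] = max(1×54, 2×36, 3×27, …, 10×2, 11×1) = 81
m[13] = max(1×81, 2×54, 3×36, …, 11×2, 12×1) = 108
m[14] = max(1×108, 2×81, 3×54, …, 12×2, 13×1) = 162
m[15] = max(1×162, 2×108, 3×81, …, 13×2, 14×1) = 243
m[16] = max(1×243, 2×162, 3×108, …, 14×2, 15×1) = 324
One optimal split: 3 + 3 + 3 + 3 + 2 + 2; product 3×3×3×3×2×2 = 324.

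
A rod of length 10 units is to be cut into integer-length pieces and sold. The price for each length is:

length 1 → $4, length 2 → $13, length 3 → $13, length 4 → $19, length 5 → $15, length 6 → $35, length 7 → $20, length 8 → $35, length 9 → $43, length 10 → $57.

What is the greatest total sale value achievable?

Build v[k] bottom-up: v[k] = max over allowed piece i of (p[i] + v[k−i]).
v[1] = 4
v[2] = 13
v[3] = 17  (first piece 1, then v[2]=13)
v[4] = 26  (first piece 2, then v[2]=13)
v[5] = 30  (first piece 1, then v[4]=26)
v[6] = 39  (first piece 2, then v[4]=26)
v[7] = 43  (first piece 1, then v[6]=39)
v[8] = 52  (first piece 2, then v[6]=39)
v[9] = 56  (first piece 1, then v[8]=52)
v[10] = 65  (first piece 2, then v[8]=52)
One optimal cutting: 2 + 2 + 2 + 2 + 2 → $13 + $13 + $13 + $13 + $13 = $65.

65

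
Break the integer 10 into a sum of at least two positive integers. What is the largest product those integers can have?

Let P[k] be the best product for length k (with at least one cut). For each first piece i, the rest contributes max(k−i, P[k−i]).
Small cases: P[2]=1, P[3]=2, P[4]=4, P[5]=6.
P[6] = max(1×6, 2×4, 3×3, 4×2, 5×1) = 9
P[7] = max(1×9, 2×6, 3×4, 4×3, 5×2, 6×1) = 12
P[8] = max(1×12, 2×9, 3×6, …, 6×2, 7×1) = 18
P[9] = max(1×18, 2×12, 3×9, …, 7×2, 8×1) = 27
P[10] = max(1×27, 2×18, 3×12, …, 8×2, 9×1) = 36
One optimal split: 3 + 3 + 2 + 2; product 3×3×2×2 = 36.

36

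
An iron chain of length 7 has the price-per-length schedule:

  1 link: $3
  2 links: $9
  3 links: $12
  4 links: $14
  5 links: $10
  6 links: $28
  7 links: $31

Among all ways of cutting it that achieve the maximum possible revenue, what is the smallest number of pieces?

Consider every possible first cut. r[k] is the best of p[i]+r[k−i] over all sellable i≤k.
r[1] = 3
r[2] = 9
r[3] = 12  (first piece 1, then r[2]=9)
r[4] = 18  (first piece 2, then r[2]=9)
r[5] = 21  (first piece 1, then r[4]=18)
r[6] = 28
r[7] = 31  (first piece 1, then r[6]=28)
Maximum revenue is $31.
Now minimize piece count subject to staying optimal: for each k, pieces[k] = 1 + min over i with p[i]+r[k−i]=r[k] of pieces[k−i].
pieces[4] = 2
pieces[5] = 2
pieces[6] = 1
pieces[7] = 1

1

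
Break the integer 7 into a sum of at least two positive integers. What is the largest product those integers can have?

12

Let P[k] be the best product for length k (with at least one cut). For each first piece i, the rest contributes max(k−i, P[k−i]).
P[2] = 1*max(1,0) = 1*1 = 1
P[3] = max(1*2, 2*1) = 2
P[4] = max(1*3, 2*2, 3*1) = 4
P[5] = max(1*4, 2*3, 3*2, 4*1) = 6
P[6] = max(1*6, 2*4, 3*3, 4*2, 5*1) = 9
P[7] = max(1*9, 2*6, 3*4, 4*3, 5*2, 6*1) = 12
One optimal split: 3 + 2 + 2; product 3*2*2 = 12.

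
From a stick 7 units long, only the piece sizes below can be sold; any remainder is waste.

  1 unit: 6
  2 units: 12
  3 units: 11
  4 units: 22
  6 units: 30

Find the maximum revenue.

42

Let f[k] be the best obtainable value from length k. For each k, try every first piece i and keep the best of price[i] + f[k−i].
f[1] = 6
f[2] = 12  (first piece 1, then f[1]=6)
f[3] = 18  (first piece 1, then f[2]=12)
f[4] = 24  (first piece 1, then f[3]=18)
f[5] = 30  (first piece 1, then f[4]=24)
f[6] = 36  (first piece 1, then f[5]=30)
f[7] = 42  (first piece 1, then f[6]=36)
One optimal cutting: 1 + 1 + 1 + 1 + 1 + 1 + 1 → 42.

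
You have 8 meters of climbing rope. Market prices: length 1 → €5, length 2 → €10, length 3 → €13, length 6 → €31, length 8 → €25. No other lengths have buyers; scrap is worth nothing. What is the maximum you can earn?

41

Build r[k] bottom-up: r[k] = max over allowed piece i of (p[i] + r[k−i]).
r[1] = 5
r[2] = 10  (first piece 1, then r[1]=5)
r[3] = 15  (first piece 1, then r[2]=10)
r[4] = 20  (first piece 1, then r[3]=15)
r[5] = 25  (first piece 1, then r[4]=20)
r[6] = 31
r[7] = 36  (first piece 1, then r[6]=31)
r[8] = 41  (first piece 1, then r[7]=36)
One optimal cutting: 6 + 1 + 1 → €41.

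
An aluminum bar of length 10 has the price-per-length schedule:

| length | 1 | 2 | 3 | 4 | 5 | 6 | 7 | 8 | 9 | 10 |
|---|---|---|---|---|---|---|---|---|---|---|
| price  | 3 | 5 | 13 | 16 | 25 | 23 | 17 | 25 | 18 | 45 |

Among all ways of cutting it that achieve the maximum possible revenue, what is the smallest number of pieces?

Consider every possible first cut. r[k] is the best of p[i]+r[k−i] over all sellable i≤k.
r[1] = 3
r[2] = max(3+3, 5+0) = 6
r[3] = max(3+6, 5+3, 13+0) = 13
r[4] = max(3+13, 5+6, 13+3, 16+0) = 16
r[5] = max(3+16, 5+13, 13+6, 16+3, 25+0) = 25
r[6] = max(3+25, 5+16, 13+13, 16+6, 25+3, 23+0) = 28
r[7] = max(3+28, 5+25, 13+16, …, 23+3, 17+0) = 31
r[8] = max(3+31, 5+28, 13+25, …, 17+3, 25+0) = 38
r[9] = max(3+38, 5+31, 13+28, …, 25+3, 18+0) = 41
r[10] = max(3+41, 5+38, 13+31, …, 18+3, 45+0) = 50
Maximum revenue is $50.
Now minimize piece count subject to staying optimal: for each k, pieces[k] = 1 + min over i with p[i]+r[k−i]=r[k] of pieces[k−i].
pieces[7] = 3
pieces[8] = 2
pieces[9] = 2
pieces[10] = 2

2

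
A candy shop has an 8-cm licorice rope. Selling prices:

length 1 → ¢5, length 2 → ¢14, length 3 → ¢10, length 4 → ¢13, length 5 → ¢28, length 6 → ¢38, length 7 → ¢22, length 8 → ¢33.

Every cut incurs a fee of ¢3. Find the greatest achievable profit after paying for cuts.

49

Build r[k] bottom-up: r[k] = max over allowed piece i of (p[i] + r[k−i]) − 3 per cut.
r[1] = 5
r[2] = max(5+5-3, 14+0) = 14
r[3] = max(5+14-3, 14+5-3, 10+0) = 16
r[4] = max(5+16-3, 14+14-3, 10+5-3, 13+0) = 25
r[5] = max(5+25-3, 14+16-3, 10+14-3, 13+5-3, 28+0) = 28
r[6] = max(5+28-3, 14+25-3, 10+16-3, 13+14-3, 28+5-3, 38+0) = 38
r[7] = max(5+38-3, 14+28-3, 10+25-3, …, 38+5-3, 22+0) = 40
r[8] = max(5+40-3, 14+38-3, 10+28-3, …, 22+5-3, 33+0) = 49
One optimal plan: pieces 6 + 2 (1 cut) → ¢52 − ¢3 = ¢49.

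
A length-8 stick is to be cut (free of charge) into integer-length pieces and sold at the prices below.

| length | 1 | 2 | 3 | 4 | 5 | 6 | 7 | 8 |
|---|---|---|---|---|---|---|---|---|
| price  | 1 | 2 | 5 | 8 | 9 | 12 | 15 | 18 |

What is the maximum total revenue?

Let R[k] be the best obtainable value from length k. For each k, try every first piece i and keep the best of price[i] + R[k−i].
R[1] = 1
R[2] = 2  (first piece 1, then R[1]=1)
R[3] = 5
R[4] = 8
R[5] = 9  (first piece 1, then R[4]=8)
R[6] = 12
R[7] = 15
R[8] = 18
Best is to sell the whole 8-unit piece uncut for €18.

18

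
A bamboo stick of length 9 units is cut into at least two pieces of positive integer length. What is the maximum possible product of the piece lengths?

27

Define m[k] = max over 1≤i<k of i · max(k−i, m[k−i]); the inner max lets the remainder stay uncut if that's better.
m[2] = 1·max(1,0) = 1·1 = 1
m[3] = 1·max(2,1) = 1·2 = 2
m[4] = 2·max(2,1) = 2·2 = 4
m[5] = 2·max(3,2) = 2·3 = 6
m[6] = 3·max(3,2) = 3·3 = 9
m[7] = 2·max(5,6) = 2·6 = 12
m[8] = 2·max(6,9) = 2·9 = 18
m[9] = 3·max(6,9) = 3·9 = 27
One optimal split: 3 + 3 + 3; product 3·3·3 = 27.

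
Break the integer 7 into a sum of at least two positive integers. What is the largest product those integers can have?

Define P[k] = max over 1≤i<k of i · max(k−i, P[k−i]); the inner max lets the remainder stay uncut if that's better.
P[2] = 1·max(1,0) = 1·1 = 1
P[3] = 1·max(2,1) = 1·2 = 2
P[4] = 2·max(2,1) = 2·2 = 4
P[5] = 2·max(3,2) = 2·3 = 6
P[6] = 3·max(3,2) = 3·3 = 9
P[7] = 2·max(5,6) = 2·6 = 12
One optimal split: 3 + 2 + 2; product 3·2·2 = 12.

12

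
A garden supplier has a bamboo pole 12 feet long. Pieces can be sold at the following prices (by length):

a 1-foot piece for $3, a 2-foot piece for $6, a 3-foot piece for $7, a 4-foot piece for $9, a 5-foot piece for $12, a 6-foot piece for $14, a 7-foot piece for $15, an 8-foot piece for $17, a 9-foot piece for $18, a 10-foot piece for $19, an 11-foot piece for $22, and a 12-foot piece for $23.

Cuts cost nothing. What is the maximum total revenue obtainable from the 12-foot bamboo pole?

Let v[k] be the best obtainable value from length k. For each k, try every first piece i and keep the best of price[i] + v[k−i].
v[1] = 3
v[2] = 6  (first piece 1, then v[1]=3)
v[3] = 9  (first piece 1, then v[2]=6)
v[4] = 12  (first piece 1, then v[3]=9)
v[5] = 15  (first piece 1, then v[4]=12)
v[6] = 18  (first piece 1, then v[5]=15)
v[7] = 21  (first piece 1, then v[6]=18)
v[8] = 24  (first piece 1, then v[7]=21)
v[9] = 27  (first piece 1, then v[8]=24)
v[10] = 30  (first piece 1, then v[9]=27)
v[11] = 33  (first piece 1, then v[10]=30)
v[12] = 36  (first piece 1, then v[11]=33)
One optimal cutting: 1 + 1 + 1 + 1 + 1 + 1 + 1 + 1 + 1 + 1 + 1 + 1 → $3 + $3 + $3 + $3 + $3 + $3 + $3 + $3 + $3 + $3 + $3 + $3 = $36.

36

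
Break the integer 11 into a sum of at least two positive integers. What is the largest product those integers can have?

Define g[k] = max over 1≤i<k of i · max(k−i, g[k−i]); the inner max lets the remainder stay uncut if that's better.
Small cases: g[2]=1, g[3]=2.
g[4] = max(1×3, 2×2, 3×1) = 4
g[5] = max(1×4, 2×3, 3×2, 4×1) = 6
g[6] = max(1×6, 2×4, 3×3, 4×2, 5×1) = 9
g[7] = max(1×9, 2×6, 3×4, 4×3, 5×2, 6×1) = 12
g[8] = max(1×12, 2×9, 3×6, …, 6×2, 7×1) = 18
g[9] = max(1×18, 2×12, 3×9, …, 7×2, 8×1) = 27
g[10] = max(1×27, 2×18, 3×12, …, 8×2, 9×1) = 36
g[11] = max(1×36, 2×27, 3×18, …, 9×2, 10×1) = 54
One optimal split: 3 + 3 + 3 + 2; product 3×3×3×2 = 54.

54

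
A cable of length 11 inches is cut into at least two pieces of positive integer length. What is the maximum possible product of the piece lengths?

Let prod[k] be the best product for length k (with at least one cut). For each first piece i, the rest contributes max(k−i, prod[k−i]).
prod[2] = 1*max(1,0) = 1*1 = 1
prod[3] = max(1*2, 2*1) = 2
prod[4] = max(1*3, 2*2, 3*1) = 4
prod[5] = max(1*4, 2*3, 3*2, 4*1) = 6
prod[6] = max(1*6, 2*4, 3*3, 4*2, 5*1) = 9
prod[7] = max(1*9, 2*6, 3*4, 4*3, 5*2, 6*1) = 12
prod[8] = max(1*12, 2*9, 3*6, …, 6*2, 7*1) = 18
prod[9] = max(1*18, 2*12, 3*9, …, 7*2, 8*1) = 27
prod[10] = max(1*27, 2*18, 3*12, …, 8*2, 9*1) = 36
prod[11] = max(1*36, 2*27, 3*18, …, 9*2, 10*1) = 54
One optimal split: 3 + 3 + 3 + 2; product 3*3*3*2 = 54.

54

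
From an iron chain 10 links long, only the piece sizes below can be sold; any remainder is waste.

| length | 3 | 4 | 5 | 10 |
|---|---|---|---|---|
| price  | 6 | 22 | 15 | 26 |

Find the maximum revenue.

Consider every possible first cut. f[k] is the best of p[i]+f[k−i] over all sellable i≤k.
f[1] = 0
f[2] = 0
f[3] = 6
f[4] = 22
f[5] = 22
f[6] = 22
f[7] = 28  (first piece 3, then f[4]=22)
f[8] = 44  (first piece 4, then f[4]=22)
f[9] = 44
f[10] = 44
One optimal cutting: pieces 4 + 4 with 2 links of scrap → $44.

44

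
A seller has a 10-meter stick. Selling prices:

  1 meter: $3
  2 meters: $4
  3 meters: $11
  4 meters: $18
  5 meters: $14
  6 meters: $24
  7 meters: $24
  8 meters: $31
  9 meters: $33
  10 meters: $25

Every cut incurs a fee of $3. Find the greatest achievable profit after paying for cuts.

39

Build net[k] bottom-up: net[k] = max over allowed piece i of (p[i] + net[k−i]) − 3 per cut.
net[1] = 3
net[2] = 4
net[3] = 11
net[4] = 18
net[5] = 18  (first piece 1, then net[4]=18)
net[6] = 24
net[7] = 26  (first piece 3, then net[4]=18)
net[8] = 33  (first piece 4, then net[4]=18)
net[9] = 33  (first piece 1, then net[8]=33)
net[10] = 39  (first piece 4, then net[6]=24)
One optimal plan: pieces 6 + 4 (1 cut) → $42 − $3 = $39.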